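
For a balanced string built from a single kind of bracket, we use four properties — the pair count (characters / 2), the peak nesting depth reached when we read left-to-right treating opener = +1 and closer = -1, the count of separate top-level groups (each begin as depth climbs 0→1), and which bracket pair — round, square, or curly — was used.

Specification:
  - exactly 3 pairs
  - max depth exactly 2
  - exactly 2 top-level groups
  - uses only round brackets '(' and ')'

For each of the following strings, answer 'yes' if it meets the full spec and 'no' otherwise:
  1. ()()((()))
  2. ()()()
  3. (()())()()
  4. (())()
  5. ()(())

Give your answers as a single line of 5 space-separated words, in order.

String 1 '()()((()))': depth seq [1 0 1 0 1 2 3 2 1 0]
  -> pairs=5 depth=3 groups=3 -> no
String 2 '()()()': depth seq [1 0 1 0 1 0]
  -> pairs=3 depth=1 groups=3 -> no
String 3 '(()())()()': depth seq [1 2 1 2 1 0 1 0 1 0]
  -> pairs=5 depth=2 groups=3 -> no
String 4 '(())()': depth seq [1 2 1 0 1 0]
  -> pairs=3 depth=2 groups=2 -> yes
String 5 '()(())': depth seq [1 0 1 2 1 0]
  -> pairs=3 depth=2 groups=2 -> yes

Answer: no no no yes yes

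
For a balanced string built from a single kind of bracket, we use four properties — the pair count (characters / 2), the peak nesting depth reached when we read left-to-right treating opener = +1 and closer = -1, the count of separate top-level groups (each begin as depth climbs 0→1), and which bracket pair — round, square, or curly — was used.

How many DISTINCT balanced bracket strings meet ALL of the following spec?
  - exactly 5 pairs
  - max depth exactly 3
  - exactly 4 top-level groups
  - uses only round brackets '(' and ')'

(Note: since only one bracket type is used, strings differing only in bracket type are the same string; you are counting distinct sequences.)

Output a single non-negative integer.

Answer: 0

Derivation:
Spec: pairs=5 depth=3 groups=4
Count(depth <= 3) = 4
Count(depth <= 2) = 4
Count(depth == 3) = 4 - 4 = 0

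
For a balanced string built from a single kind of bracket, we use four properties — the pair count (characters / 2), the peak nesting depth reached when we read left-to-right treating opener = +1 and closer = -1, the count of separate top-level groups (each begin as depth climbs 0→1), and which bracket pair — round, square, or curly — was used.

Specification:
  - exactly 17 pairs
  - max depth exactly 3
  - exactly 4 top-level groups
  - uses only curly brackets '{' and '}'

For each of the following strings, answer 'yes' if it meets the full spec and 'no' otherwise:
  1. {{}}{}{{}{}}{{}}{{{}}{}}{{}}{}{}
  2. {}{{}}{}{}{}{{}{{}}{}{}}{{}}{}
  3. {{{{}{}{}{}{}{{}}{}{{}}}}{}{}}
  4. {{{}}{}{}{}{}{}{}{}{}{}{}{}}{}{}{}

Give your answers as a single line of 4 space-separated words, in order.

String 1 '{{}}{}{{}{}}{{}}{{{}}{}}{{}}{}{}': depth seq [1 2 1 0 1 0 1 2 1 2 1 0 1 2 1 0 1 2 3 2 1 2 1 0 1 2 1 0 1 0 1 0]
  -> pairs=16 depth=3 groups=8 -> no
String 2 '{}{{}}{}{}{}{{}{{}}{}{}}{{}}{}': depth seq [1 0 1 2 1 0 1 0 1 0 1 0 1 2 1 2 3 2 1 2 1 2 1 0 1 2 1 0 1 0]
  -> pairs=15 depth=3 groups=8 -> no
String 3 '{{{{}{}{}{}{}{{}}{}{{}}}}{}{}}': depth seq [1 2 3 4 3 4 3 4 3 4 3 4 3 4 5 4 3 4 3 4 5 4 3 2 1 2 1 2 1 0]
  -> pairs=15 depth=5 groups=1 -> no
String 4 '{{{}}{}{}{}{}{}{}{}{}{}{}{}}{}{}{}': depth seq [1 2 3 2 1 2 1 2 1 2 1 2 1 2 1 2 1 2 1 2 1 2 1 2 1 2 1 0 1 0 1 0 1 0]
  -> pairs=17 depth=3 groups=4 -> yes

Answer: no no no yes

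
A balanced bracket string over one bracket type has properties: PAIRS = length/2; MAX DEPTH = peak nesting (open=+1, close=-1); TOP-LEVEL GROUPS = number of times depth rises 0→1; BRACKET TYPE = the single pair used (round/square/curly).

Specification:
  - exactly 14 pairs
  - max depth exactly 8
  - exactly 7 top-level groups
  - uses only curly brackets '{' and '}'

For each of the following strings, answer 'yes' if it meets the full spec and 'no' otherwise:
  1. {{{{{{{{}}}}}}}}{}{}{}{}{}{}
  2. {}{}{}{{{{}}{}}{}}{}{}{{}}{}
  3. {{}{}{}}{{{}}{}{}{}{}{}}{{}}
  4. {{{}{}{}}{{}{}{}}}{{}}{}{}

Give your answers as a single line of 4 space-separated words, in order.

Answer: yes no no no

Derivation:
String 1 '{{{{{{{{}}}}}}}}{}{}{}{}{}{}': depth seq [1 2 3 4 5 6 7 8 7 6 5 4 3 2 1 0 1 0 1 0 1 0 1 0 1 0 1 0]
  -> pairs=14 depth=8 groups=7 -> yes
String 2 '{}{}{}{{{{}}{}}{}}{}{}{{}}{}': depth seq [1 0 1 0 1 0 1 2 3 4 3 2 3 2 1 2 1 0 1 0 1 0 1 2 1 0 1 0]
  -> pairs=14 depth=4 groups=8 -> no
String 3 '{{}{}{}}{{{}}{}{}{}{}{}}{{}}': depth seq [1 2 1 2 1 2 1 0 1 2 3 2 1 2 1 2 1 2 1 2 1 2 1 0 1 2 1 0]
  -> pairs=14 depth=3 groups=3 -> no
String 4 '{{{}{}{}}{{}{}{}}}{{}}{}{}': depth seq [1 2 3 2 3 2 3 2 1 2 3 2 3 2 3 2 1 0 1 2 1 0 1 0 1 0]
  -> pairs=13 depth=3 groups=4 -> no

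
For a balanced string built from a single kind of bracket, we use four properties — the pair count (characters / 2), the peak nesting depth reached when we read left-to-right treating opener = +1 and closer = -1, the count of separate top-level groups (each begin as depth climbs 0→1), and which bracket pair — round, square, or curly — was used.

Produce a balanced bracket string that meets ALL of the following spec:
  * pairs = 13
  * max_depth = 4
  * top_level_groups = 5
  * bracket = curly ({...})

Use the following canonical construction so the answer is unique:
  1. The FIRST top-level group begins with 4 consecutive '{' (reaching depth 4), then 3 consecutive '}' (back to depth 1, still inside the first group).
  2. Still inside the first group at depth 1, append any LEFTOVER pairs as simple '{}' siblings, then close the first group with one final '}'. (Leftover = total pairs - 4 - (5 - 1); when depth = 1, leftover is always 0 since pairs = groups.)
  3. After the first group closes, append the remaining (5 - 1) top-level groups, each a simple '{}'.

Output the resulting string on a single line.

Spec: pairs=13 depth=4 groups=5
Leftover pairs = 13 - 4 - (5-1) = 5
First group: deep chain of depth 4 + 5 sibling pairs
Remaining 4 groups: simple '{}' each

Answer: {{{{}}}{}{}{}{}{}}{}{}{}{}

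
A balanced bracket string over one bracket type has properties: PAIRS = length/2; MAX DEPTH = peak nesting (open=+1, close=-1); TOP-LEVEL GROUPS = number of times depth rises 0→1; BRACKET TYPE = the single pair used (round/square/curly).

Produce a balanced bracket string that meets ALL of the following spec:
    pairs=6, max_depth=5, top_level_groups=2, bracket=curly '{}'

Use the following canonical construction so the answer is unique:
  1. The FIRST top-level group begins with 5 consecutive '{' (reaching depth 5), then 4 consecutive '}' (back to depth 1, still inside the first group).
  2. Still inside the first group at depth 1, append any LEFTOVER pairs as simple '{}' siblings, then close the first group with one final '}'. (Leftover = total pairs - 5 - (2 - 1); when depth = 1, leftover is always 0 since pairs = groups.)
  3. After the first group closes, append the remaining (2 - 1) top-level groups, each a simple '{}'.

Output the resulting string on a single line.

Spec: pairs=6 depth=5 groups=2
Leftover pairs = 6 - 5 - (2-1) = 0
First group: deep chain of depth 5 + 0 sibling pairs
Remaining 1 groups: simple '{}' each

Answer: {{{{{}}}}}{}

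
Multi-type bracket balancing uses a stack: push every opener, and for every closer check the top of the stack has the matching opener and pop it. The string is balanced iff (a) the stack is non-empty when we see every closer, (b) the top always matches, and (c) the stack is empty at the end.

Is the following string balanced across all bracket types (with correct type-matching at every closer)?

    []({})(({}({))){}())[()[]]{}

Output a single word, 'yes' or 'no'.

Answer: no

Derivation:
pos 0: push '['; stack = [
pos 1: ']' matches '['; pop; stack = (empty)
pos 2: push '('; stack = (
pos 3: push '{'; stack = ({
pos 4: '}' matches '{'; pop; stack = (
pos 5: ')' matches '('; pop; stack = (empty)
pos 6: push '('; stack = (
pos 7: push '('; stack = ((
pos 8: push '{'; stack = (({
pos 9: '}' matches '{'; pop; stack = ((
pos 10: push '('; stack = (((
pos 11: push '{'; stack = ((({
pos 12: saw closer ')' but top of stack is '{' (expected '}') → INVALID
Verdict: type mismatch at position 12: ')' closes '{' → no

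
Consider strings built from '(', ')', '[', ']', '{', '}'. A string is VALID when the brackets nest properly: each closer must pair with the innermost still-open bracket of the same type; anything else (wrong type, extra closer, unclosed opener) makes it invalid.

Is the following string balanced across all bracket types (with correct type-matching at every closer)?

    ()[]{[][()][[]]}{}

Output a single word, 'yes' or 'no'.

pos 0: push '('; stack = (
pos 1: ')' matches '('; pop; stack = (empty)
pos 2: push '['; stack = [
pos 3: ']' matches '['; pop; stack = (empty)
pos 4: push '{'; stack = {
pos 5: push '['; stack = {[
pos 6: ']' matches '['; pop; stack = {
pos 7: push '['; stack = {[
pos 8: push '('; stack = {[(
pos 9: ')' matches '('; pop; stack = {[
pos 10: ']' matches '['; pop; stack = {
pos 11: push '['; stack = {[
pos 12: push '['; stack = {[[
pos 13: ']' matches '['; pop; stack = {[
pos 14: ']' matches '['; pop; stack = {
pos 15: '}' matches '{'; pop; stack = (empty)
pos 16: push '{'; stack = {
pos 17: '}' matches '{'; pop; stack = (empty)
end: stack empty → VALID
Verdict: properly nested → yes

Answer: yes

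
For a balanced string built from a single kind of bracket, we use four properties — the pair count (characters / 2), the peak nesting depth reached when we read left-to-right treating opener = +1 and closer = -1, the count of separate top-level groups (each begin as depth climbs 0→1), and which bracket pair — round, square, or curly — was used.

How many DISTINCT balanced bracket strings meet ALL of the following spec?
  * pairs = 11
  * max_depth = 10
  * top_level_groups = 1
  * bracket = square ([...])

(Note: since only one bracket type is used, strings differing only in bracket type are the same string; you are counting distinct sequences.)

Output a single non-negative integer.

Spec: pairs=11 depth=10 groups=1
Count(depth <= 10) = 16795
Count(depth <= 9) = 16778
Count(depth == 10) = 16795 - 16778 = 17

Answer: 17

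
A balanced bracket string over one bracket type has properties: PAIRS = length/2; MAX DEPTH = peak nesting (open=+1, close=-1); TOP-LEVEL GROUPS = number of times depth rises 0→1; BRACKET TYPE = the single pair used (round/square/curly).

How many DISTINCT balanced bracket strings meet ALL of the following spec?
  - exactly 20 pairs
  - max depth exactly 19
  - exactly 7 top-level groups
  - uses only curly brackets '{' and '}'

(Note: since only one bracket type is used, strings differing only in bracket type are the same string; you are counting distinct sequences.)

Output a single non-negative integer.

Answer: 0

Derivation:
Spec: pairs=20 depth=19 groups=7
Count(depth <= 19) = 121580760
Count(depth <= 18) = 121580760
Count(depth == 19) = 121580760 - 121580760 = 0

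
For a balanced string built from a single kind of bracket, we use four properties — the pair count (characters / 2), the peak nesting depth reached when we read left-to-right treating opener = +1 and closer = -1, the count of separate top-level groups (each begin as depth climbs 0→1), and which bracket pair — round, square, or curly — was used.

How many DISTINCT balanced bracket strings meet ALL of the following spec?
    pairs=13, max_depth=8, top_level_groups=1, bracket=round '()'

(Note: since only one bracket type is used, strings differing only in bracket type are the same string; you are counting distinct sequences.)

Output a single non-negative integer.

Answer: 16422

Derivation:
Spec: pairs=13 depth=8 groups=1
Count(depth <= 8) = 201158
Count(depth <= 7) = 184736
Count(depth == 8) = 201158 - 184736 = 16422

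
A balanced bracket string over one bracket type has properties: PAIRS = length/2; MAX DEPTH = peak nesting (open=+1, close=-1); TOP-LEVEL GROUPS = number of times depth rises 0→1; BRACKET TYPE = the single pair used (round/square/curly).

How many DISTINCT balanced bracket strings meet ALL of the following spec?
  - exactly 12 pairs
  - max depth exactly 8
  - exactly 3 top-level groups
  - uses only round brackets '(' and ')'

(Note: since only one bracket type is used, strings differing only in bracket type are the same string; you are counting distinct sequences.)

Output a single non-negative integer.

Answer: 399

Derivation:
Spec: pairs=12 depth=8 groups=3
Count(depth <= 8) = 41936
Count(depth <= 7) = 41537
Count(depth == 8) = 41936 - 41537 = 399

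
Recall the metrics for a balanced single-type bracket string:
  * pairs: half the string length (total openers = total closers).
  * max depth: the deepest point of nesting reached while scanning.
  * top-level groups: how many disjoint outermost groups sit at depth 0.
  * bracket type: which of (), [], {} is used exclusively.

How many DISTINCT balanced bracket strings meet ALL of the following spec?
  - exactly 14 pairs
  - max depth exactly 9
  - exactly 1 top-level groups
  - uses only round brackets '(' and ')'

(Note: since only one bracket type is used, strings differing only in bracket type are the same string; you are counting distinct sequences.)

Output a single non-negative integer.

Spec: pairs=14 depth=9 groups=1
Count(depth <= 9) = 732825
Count(depth <= 8) = 704420
Count(depth == 9) = 732825 - 704420 = 28405

Answer: 28405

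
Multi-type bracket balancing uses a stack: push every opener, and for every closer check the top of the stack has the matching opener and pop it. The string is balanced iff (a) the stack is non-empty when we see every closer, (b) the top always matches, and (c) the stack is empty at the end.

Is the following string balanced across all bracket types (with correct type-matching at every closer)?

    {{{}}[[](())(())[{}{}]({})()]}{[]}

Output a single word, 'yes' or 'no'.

Answer: yes

Derivation:
pos 0: push '{'; stack = {
pos 1: push '{'; stack = {{
pos 2: push '{'; stack = {{{
pos 3: '}' matches '{'; pop; stack = {{
pos 4: '}' matches '{'; pop; stack = {
pos 5: push '['; stack = {[
pos 6: push '['; stack = {[[
pos 7: ']' matches '['; pop; stack = {[
pos 8: push '('; stack = {[(
pos 9: push '('; stack = {[((
pos 10: ')' matches '('; pop; stack = {[(
pos 11: ')' matches '('; pop; stack = {[
pos 12: push '('; stack = {[(
pos 13: push '('; stack = {[((
pos 14: ')' matches '('; pop; stack = {[(
pos 15: ')' matches '('; pop; stack = {[
pos 16: push '['; stack = {[[
pos 17: push '{'; stack = {[[{
pos 18: '}' matches '{'; pop; stack = {[[
pos 19: push '{'; stack = {[[{
pos 20: '}' matches '{'; pop; stack = {[[
pos 21: ']' matches '['; pop; stack = {[
pos 22: push '('; stack = {[(
pos 23: push '{'; stack = {[({
pos 24: '}' matches '{'; pop; stack = {[(
pos 25: ')' matches '('; pop; stack = {[
pos 26: push '('; stack = {[(
pos 27: ')' matches '('; pop; stack = {[
pos 28: ']' matches '['; pop; stack = {
pos 29: '}' matches '{'; pop; stack = (empty)
pos 30: push '{'; stack = {
pos 31: push '['; stack = {[
pos 32: ']' matches '['; pop; stack = {
pos 33: '}' matches '{'; pop; stack = (empty)
end: stack empty → VALID
Verdict: properly nested → yes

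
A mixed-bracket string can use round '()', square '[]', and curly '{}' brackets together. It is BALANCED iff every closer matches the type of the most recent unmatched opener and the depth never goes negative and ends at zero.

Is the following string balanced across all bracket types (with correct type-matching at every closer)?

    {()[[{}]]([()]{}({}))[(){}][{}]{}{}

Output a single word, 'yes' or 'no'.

Answer: no

Derivation:
pos 0: push '{'; stack = {
pos 1: push '('; stack = {(
pos 2: ')' matches '('; pop; stack = {
pos 3: push '['; stack = {[
pos 4: push '['; stack = {[[
pos 5: push '{'; stack = {[[{
pos 6: '}' matches '{'; pop; stack = {[[
pos 7: ']' matches '['; pop; stack = {[
pos 8: ']' matches '['; pop; stack = {
pos 9: push '('; stack = {(
pos 10: push '['; stack = {([
pos 11: push '('; stack = {([(
pos 12: ')' matches '('; pop; stack = {([
pos 13: ']' matches '['; pop; stack = {(
pos 14: push '{'; stack = {({
pos 15: '}' matches '{'; pop; stack = {(
pos 16: push '('; stack = {((
pos 17: push '{'; stack = {(({
pos 18: '}' matches '{'; pop; stack = {((
pos 19: ')' matches '('; pop; stack = {(
pos 20: ')' matches '('; pop; stack = {
pos 21: push '['; stack = {[
pos 22: push '('; stack = {[(
pos 23: ')' matches '('; pop; stack = {[
pos 24: push '{'; stack = {[{
pos 25: '}' matches '{'; pop; stack = {[
pos 26: ']' matches '['; pop; stack = {
pos 27: push '['; stack = {[
pos 28: push '{'; stack = {[{
pos 29: '}' matches '{'; pop; stack = {[
pos 30: ']' matches '['; pop; stack = {
pos 31: push '{'; stack = {{
pos 32: '}' matches '{'; pop; stack = {
pos 33: push '{'; stack = {{
pos 34: '}' matches '{'; pop; stack = {
end: stack still non-empty ({) → INVALID
Verdict: unclosed openers at end: { → no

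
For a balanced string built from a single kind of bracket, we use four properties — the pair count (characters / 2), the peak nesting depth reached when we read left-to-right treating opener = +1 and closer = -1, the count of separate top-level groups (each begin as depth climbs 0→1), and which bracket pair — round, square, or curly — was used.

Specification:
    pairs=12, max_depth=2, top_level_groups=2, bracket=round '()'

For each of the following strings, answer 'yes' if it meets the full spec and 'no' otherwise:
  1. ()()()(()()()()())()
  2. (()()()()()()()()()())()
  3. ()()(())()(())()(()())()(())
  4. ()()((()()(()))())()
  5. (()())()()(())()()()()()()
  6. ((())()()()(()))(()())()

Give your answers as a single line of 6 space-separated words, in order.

String 1 '()()()(()()()()())()': depth seq [1 0 1 0 1 0 1 2 1 2 1 2 1 2 1 2 1 0 1 0]
  -> pairs=10 depth=2 groups=5 -> no
String 2 '(()()()()()()()()()())()': depth seq [1 2 1 2 1 2 1 2 1 2 1 2 1 2 1 2 1 2 1 2 1 0 1 0]
  -> pairs=12 depth=2 groups=2 -> yes
String 3 '()()(())()(())()(()())()(())': depth seq [1 0 1 0 1 2 1 0 1 0 1 2 1 0 1 0 1 2 1 2 1 0 1 0 1 2 1 0]
  -> pairs=14 depth=2 groups=9 -> no
String 4 '()()((()()(()))())()': depth seq [1 0 1 0 1 2 3 2 3 2 3 4 3 2 1 2 1 0 1 0]
  -> pairs=10 depth=4 groups=4 -> no
String 5 '(()())()()(())()()()()()()': depth seq [1 2 1 2 1 0 1 0 1 0 1 2 1 0 1 0 1 0 1 0 1 0 1 0 1 0]
  -> pairs=13 depth=2 groups=10 -> no
String 6 '((())()()()(()))(()())()': depth seq [1 2 3 2 1 2 1 2 1 2 1 2 3 2 1 0 1 2 1 2 1 0 1 0]
  -> pairs=12 depth=3 groups=3 -> no

Answer: no yes no no no no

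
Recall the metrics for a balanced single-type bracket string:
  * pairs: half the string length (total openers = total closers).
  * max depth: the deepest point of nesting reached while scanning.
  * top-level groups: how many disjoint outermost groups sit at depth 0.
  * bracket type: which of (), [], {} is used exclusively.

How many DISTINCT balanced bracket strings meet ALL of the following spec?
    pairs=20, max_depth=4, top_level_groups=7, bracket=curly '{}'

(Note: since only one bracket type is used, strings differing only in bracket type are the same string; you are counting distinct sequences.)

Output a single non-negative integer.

Answer: 40730662

Derivation:
Spec: pairs=20 depth=4 groups=7
Count(depth <= 4) = 51013158
Count(depth <= 3) = 10282496
Count(depth == 4) = 51013158 - 10282496 = 40730662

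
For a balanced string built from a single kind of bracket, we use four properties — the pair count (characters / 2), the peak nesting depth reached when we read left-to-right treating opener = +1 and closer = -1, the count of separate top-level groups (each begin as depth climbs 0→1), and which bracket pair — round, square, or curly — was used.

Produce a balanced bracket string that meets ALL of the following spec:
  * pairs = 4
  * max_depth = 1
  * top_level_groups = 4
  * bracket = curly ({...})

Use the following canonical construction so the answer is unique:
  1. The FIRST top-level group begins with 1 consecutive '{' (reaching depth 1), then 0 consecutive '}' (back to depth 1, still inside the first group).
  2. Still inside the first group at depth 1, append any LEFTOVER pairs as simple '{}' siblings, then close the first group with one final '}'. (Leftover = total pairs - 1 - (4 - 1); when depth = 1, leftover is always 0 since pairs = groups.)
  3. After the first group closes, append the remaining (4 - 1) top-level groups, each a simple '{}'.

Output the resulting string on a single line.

Answer: {}{}{}{}

Derivation:
Spec: pairs=4 depth=1 groups=4
Leftover pairs = 4 - 1 - (4-1) = 0
First group: deep chain of depth 1 + 0 sibling pairs
Remaining 3 groups: simple '{}' each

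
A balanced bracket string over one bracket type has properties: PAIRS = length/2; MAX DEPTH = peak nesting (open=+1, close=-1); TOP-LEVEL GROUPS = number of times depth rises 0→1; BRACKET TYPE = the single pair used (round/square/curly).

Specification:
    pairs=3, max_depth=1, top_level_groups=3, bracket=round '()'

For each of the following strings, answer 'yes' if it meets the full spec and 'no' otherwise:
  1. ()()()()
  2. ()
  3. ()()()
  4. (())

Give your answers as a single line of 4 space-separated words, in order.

Answer: no no yes no

Derivation:
String 1 '()()()()': depth seq [1 0 1 0 1 0 1 0]
  -> pairs=4 depth=1 groups=4 -> no
String 2 '()': depth seq [1 0]
  -> pairs=1 depth=1 groups=1 -> no
String 3 '()()()': depth seq [1 0 1 0 1 0]
  -> pairs=3 depth=1 groups=3 -> yes
String 4 '(())': depth seq [1 2 1 0]
  -> pairs=2 depth=2 groups=1 -> no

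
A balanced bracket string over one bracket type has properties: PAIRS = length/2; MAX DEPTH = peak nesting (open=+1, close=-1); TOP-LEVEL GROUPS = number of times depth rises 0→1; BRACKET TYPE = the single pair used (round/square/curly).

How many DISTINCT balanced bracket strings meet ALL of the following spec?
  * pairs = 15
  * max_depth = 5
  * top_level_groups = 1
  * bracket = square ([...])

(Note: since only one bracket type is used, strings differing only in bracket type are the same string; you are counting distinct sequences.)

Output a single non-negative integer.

Answer: 600744

Derivation:
Spec: pairs=15 depth=5 groups=1
Count(depth <= 5) = 797162
Count(depth <= 4) = 196418
Count(depth == 5) = 797162 - 196418 = 600744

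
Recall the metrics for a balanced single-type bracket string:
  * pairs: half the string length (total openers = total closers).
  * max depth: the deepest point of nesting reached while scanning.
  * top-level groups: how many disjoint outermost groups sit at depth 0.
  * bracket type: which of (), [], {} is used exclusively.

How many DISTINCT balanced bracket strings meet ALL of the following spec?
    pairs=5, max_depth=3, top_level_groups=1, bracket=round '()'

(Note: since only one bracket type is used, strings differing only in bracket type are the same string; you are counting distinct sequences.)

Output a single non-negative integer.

Answer: 7

Derivation:
Spec: pairs=5 depth=3 groups=1
Count(depth <= 3) = 8
Count(depth <= 2) = 1
Count(depth == 3) = 8 - 1 = 7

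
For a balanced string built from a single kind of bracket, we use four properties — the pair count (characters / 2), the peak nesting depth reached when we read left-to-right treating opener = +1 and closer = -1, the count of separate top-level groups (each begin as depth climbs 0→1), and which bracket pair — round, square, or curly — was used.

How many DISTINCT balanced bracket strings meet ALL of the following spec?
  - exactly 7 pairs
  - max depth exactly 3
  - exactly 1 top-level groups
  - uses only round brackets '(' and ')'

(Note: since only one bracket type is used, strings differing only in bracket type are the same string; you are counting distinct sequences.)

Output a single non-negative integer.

Answer: 31

Derivation:
Spec: pairs=7 depth=3 groups=1
Count(depth <= 3) = 32
Count(depth <= 2) = 1
Count(depth == 3) = 32 - 1 = 31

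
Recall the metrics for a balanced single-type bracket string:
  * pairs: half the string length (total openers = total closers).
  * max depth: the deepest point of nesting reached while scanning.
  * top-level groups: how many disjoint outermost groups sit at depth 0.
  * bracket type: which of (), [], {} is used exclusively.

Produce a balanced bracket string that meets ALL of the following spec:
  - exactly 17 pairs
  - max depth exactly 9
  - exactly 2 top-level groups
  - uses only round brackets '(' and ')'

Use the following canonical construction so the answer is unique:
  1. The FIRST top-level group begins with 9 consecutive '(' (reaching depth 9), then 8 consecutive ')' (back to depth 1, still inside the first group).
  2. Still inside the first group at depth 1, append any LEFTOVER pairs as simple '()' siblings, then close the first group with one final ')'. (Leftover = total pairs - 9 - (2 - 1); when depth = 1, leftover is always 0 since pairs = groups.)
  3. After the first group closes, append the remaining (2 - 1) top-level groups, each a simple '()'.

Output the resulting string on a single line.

Answer: ((((((((())))))))()()()()()()())()

Derivation:
Spec: pairs=17 depth=9 groups=2
Leftover pairs = 17 - 9 - (2-1) = 7
First group: deep chain of depth 9 + 7 sibling pairs
Remaining 1 groups: simple '()' each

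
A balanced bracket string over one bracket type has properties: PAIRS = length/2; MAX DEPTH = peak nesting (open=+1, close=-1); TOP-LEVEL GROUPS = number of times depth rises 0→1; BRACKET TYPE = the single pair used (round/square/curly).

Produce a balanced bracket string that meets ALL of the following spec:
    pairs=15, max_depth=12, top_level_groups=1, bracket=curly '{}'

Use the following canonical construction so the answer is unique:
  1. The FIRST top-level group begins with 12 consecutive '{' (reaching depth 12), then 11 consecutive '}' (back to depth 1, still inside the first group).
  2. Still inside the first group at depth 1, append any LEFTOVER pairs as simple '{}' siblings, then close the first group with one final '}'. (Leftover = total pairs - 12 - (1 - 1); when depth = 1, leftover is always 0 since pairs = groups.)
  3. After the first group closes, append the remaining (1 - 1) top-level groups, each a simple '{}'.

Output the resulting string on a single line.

Answer: {{{{{{{{{{{{}}}}}}}}}}}{}{}{}}

Derivation:
Spec: pairs=15 depth=12 groups=1
Leftover pairs = 15 - 12 - (1-1) = 3
First group: deep chain of depth 12 + 3 sibling pairs
Remaining 0 groups: simple '{}' each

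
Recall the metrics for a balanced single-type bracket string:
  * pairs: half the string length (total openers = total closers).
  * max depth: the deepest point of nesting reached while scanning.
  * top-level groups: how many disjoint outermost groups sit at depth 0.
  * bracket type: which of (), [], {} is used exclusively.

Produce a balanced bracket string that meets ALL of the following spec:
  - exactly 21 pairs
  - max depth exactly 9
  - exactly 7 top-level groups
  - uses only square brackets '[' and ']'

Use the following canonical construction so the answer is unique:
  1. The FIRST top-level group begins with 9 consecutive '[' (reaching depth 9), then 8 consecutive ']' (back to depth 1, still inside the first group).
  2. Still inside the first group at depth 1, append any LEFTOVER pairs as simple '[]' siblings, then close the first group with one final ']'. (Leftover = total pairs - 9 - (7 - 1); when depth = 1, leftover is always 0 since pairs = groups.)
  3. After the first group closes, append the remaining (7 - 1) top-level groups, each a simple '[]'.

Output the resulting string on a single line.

Spec: pairs=21 depth=9 groups=7
Leftover pairs = 21 - 9 - (7-1) = 6
First group: deep chain of depth 9 + 6 sibling pairs
Remaining 6 groups: simple '[]' each

Answer: [[[[[[[[[]]]]]]]][][][][][][]][][][][][][]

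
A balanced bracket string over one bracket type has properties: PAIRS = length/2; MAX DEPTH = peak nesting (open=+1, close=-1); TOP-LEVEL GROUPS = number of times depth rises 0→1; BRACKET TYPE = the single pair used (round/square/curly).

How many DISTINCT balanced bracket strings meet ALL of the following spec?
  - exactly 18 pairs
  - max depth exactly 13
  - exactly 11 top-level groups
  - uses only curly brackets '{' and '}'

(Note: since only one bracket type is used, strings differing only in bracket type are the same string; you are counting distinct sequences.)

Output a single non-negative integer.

Spec: pairs=18 depth=13 groups=11
Count(depth <= 13) = 211508
Count(depth <= 12) = 211508
Count(depth == 13) = 211508 - 211508 = 0

Answer: 0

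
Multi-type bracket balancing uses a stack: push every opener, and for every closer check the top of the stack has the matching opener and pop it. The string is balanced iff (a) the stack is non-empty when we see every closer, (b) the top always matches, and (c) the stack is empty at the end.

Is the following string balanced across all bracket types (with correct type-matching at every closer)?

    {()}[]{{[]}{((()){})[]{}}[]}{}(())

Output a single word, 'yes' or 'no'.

pos 0: push '{'; stack = {
pos 1: push '('; stack = {(
pos 2: ')' matches '('; pop; stack = {
pos 3: '}' matches '{'; pop; stack = (empty)
pos 4: push '['; stack = [
pos 5: ']' matches '['; pop; stack = (empty)
pos 6: push '{'; stack = {
pos 7: push '{'; stack = {{
pos 8: push '['; stack = {{[
pos 9: ']' matches '['; pop; stack = {{
pos 10: '}' matches '{'; pop; stack = {
pos 11: push '{'; stack = {{
pos 12: push '('; stack = {{(
pos 13: push '('; stack = {{((
pos 14: push '('; stack = {{(((
pos 15: ')' matches '('; pop; stack = {{((
pos 16: ')' matches '('; pop; stack = {{(
pos 17: push '{'; stack = {{({
pos 18: '}' matches '{'; pop; stack = {{(
pos 19: ')' matches '('; pop; stack = {{
pos 20: push '['; stack = {{[
pos 21: ']' matches '['; pop; stack = {{
pos 22: push '{'; stack = {{{
pos 23: '}' matches '{'; pop; stack = {{
pos 24: '}' matches '{'; pop; stack = {
pos 25: push '['; stack = {[
pos 26: ']' matches '['; pop; stack = {
pos 27: '}' matches '{'; pop; stack = (empty)
pos 28: push '{'; stack = {
pos 29: '}' matches '{'; pop; stack = (empty)
pos 30: push '('; stack = (
pos 31: push '('; stack = ((
pos 32: ')' matches '('; pop; stack = (
pos 33: ')' matches '('; pop; stack = (empty)
end: stack empty → VALID
Verdict: properly nested → yes

Answer: yes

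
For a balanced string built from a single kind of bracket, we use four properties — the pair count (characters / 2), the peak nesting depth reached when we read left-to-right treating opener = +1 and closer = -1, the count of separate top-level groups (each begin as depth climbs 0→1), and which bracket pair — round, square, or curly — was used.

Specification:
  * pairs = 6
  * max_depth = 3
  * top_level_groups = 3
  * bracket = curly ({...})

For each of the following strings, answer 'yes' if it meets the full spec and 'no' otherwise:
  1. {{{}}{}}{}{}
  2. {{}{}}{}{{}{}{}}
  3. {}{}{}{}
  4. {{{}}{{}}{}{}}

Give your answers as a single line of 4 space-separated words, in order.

String 1 '{{{}}{}}{}{}': depth seq [1 2 3 2 1 2 1 0 1 0 1 0]
  -> pairs=6 depth=3 groups=3 -> yes
String 2 '{{}{}}{}{{}{}{}}': depth seq [1 2 1 2 1 0 1 0 1 2 1 2 1 2 1 0]
  -> pairs=8 depth=2 groups=3 -> no
String 3 '{}{}{}{}': depth seq [1 0 1 0 1 0 1 0]
  -> pairs=4 depth=1 groups=4 -> no
String 4 '{{{}}{{}}{}{}}': depth seq [1 2 3 2 1 2 3 2 1 2 1 2 1 0]
  -> pairs=7 depth=3 groups=1 -> no

Answer: yes no no no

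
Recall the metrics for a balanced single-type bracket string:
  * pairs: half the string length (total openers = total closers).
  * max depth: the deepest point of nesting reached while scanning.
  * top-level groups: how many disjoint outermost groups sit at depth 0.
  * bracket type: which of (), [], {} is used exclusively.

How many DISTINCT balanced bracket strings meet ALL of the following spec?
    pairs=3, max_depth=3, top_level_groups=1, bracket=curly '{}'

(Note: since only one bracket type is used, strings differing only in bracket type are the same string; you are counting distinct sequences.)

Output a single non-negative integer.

Answer: 1

Derivation:
Spec: pairs=3 depth=3 groups=1
Count(depth <= 3) = 2
Count(depth <= 2) = 1
Count(depth == 3) = 2 - 1 = 1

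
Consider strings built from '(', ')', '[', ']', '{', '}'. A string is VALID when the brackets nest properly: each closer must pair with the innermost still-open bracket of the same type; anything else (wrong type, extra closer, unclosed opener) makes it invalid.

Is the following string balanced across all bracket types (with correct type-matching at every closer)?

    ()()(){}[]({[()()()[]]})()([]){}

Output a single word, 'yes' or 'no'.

pos 0: push '('; stack = (
pos 1: ')' matches '('; pop; stack = (empty)
pos 2: push '('; stack = (
pos 3: ')' matches '('; pop; stack = (empty)
pos 4: push '('; stack = (
pos 5: ')' matches '('; pop; stack = (empty)
pos 6: push '{'; stack = {
pos 7: '}' matches '{'; pop; stack = (empty)
pos 8: push '['; stack = [
pos 9: ']' matches '['; pop; stack = (empty)
pos 10: push '('; stack = (
pos 11: push '{'; stack = ({
pos 12: push '['; stack = ({[
pos 13: push '('; stack = ({[(
pos 14: ')' matches '('; pop; stack = ({[
pos 15: push '('; stack = ({[(
pos 16: ')' matches '('; pop; stack = ({[
pos 17: push '('; stack = ({[(
pos 18: ')' matches '('; pop; stack = ({[
pos 19: push '['; stack = ({[[
pos 20: ']' matches '['; pop; stack = ({[
pos 21: ']' matches '['; pop; stack = ({
pos 22: '}' matches '{'; pop; stack = (
pos 23: ')' matches '('; pop; stack = (empty)
pos 24: push '('; stack = (
pos 25: ')' matches '('; pop; stack = (empty)
pos 26: push '('; stack = (
pos 27: push '['; stack = ([
pos 28: ']' matches '['; pop; stack = (
pos 29: ')' matches '('; pop; stack = (empty)
pos 30: push '{'; stack = {
pos 31: '}' matches '{'; pop; stack = (empty)
end: stack empty → VALID
Verdict: properly nested → yes

Answer: yes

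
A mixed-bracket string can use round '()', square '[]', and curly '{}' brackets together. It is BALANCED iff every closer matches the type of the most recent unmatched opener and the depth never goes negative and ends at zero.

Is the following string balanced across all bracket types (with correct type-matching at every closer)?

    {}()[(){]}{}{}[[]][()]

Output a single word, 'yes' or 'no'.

Answer: no

Derivation:
pos 0: push '{'; stack = {
pos 1: '}' matches '{'; pop; stack = (empty)
pos 2: push '('; stack = (
pos 3: ')' matches '('; pop; stack = (empty)
pos 4: push '['; stack = [
pos 5: push '('; stack = [(
pos 6: ')' matches '('; pop; stack = [
pos 7: push '{'; stack = [{
pos 8: saw closer ']' but top of stack is '{' (expected '}') → INVALID
Verdict: type mismatch at position 8: ']' closes '{' → no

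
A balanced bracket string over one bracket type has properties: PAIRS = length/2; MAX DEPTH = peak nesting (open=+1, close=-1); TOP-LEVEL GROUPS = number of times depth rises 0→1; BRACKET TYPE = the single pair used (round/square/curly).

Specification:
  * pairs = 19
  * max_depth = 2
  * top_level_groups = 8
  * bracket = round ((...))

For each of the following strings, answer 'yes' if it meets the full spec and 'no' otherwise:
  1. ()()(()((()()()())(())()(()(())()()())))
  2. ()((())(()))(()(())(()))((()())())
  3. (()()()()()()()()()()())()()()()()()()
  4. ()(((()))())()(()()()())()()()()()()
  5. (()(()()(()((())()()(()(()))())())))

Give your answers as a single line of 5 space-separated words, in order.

Answer: no no yes no no

Derivation:
String 1 '()()(()((()()()())(())()(()(())()()())))': depth seq [1 0 1 0 1 2 1 2 3 4 3 4 3 4 3 4 3 2 3 4 3 2 3 2 3 4 3 4 5 4 3 4 3 4 3 4 3 2 1 0]
  -> pairs=20 depth=5 groups=3 -> no
String 2 '()((())(()))(()(())(()))((()())())': depth seq [1 0 1 2 3 2 1 2 3 2 1 0 1 2 1 2 3 2 1 2 3 2 1 0 1 2 3 2 3 2 1 2 1 0]
  -> pairs=17 depth=3 groups=4 -> no
String 3 '(()()()()()()()()()()())()()()()()()()': depth seq [1 2 1 2 1 2 1 2 1 2 1 2 1 2 1 2 1 2 1 2 1 2 1 0 1 0 1 0 1 0 1 0 1 0 1 0 1 0]
  -> pairs=19 depth=2 groups=8 -> yes
String 4 '()(((()))())()(()()()())()()()()()()': depth seq [1 0 1 2 3 4 3 2 1 2 1 0 1 0 1 2 1 2 1 2 1 2 1 0 1 0 1 0 1 0 1 0 1 0 1 0]
  -> pairs=18 depth=4 groups=10 -> no
String 5 '(()(()()(()((())()()(()(()))())())))': depth seq [1 2 1 2 3 2 3 2 3 4 3 4 5 6 5 4 5 4 5 4 5 6 5 6 7 6 5 4 5 4 3 4 3 2 1 0]
  -> pairs=18 depth=7 groups=1 -> no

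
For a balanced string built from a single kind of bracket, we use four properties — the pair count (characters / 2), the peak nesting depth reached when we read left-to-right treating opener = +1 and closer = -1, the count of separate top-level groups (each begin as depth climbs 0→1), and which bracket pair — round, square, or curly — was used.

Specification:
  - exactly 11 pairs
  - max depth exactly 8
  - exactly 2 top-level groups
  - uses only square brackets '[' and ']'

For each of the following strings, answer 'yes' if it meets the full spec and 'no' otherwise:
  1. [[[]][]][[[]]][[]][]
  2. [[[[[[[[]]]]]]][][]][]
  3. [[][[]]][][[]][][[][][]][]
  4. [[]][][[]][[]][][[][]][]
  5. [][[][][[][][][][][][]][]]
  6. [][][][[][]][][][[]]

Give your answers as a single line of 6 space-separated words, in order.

String 1 '[[[]][]][[[]]][[]][]': depth seq [1 2 3 2 1 2 1 0 1 2 3 2 1 0 1 2 1 0 1 0]
  -> pairs=10 depth=3 groups=4 -> no
String 2 '[[[[[[[[]]]]]]][][]][]': depth seq [1 2 3 4 5 6 7 8 7 6 5 4 3 2 1 2 1 2 1 0 1 0]
  -> pairs=11 depth=8 groups=2 -> yes
String 3 '[[][[]]][][[]][][[][][]][]': depth seq [1 2 1 2 3 2 1 0 1 0 1 2 1 0 1 0 1 2 1 2 1 2 1 0 1 0]
  -> pairs=13 depth=3 groups=6 -> no
String 4 '[[]][][[]][[]][][[][]][]': depth seq [1 2 1 0 1 0 1 2 1 0 1 2 1 0 1 0 1 2 1 2 1 0 1 0]
  -> pairs=12 depth=2 groups=7 -> no
String 5 '[][[][][[][][][][][][]][]]': depth seq [1 0 1 2 1 2 1 2 3 2 3 2 3 2 3 2 3 2 3 2 3 2 1 2 1 0]
  -> pairs=13 depth=3 groups=2 -> no
String 6 '[][][][[][]][][][[]]': depth seq [1 0 1 0 1 0 1 2 1 2 1 0 1 0 1 0 1 2 1 0]
  -> pairs=10 depth=2 groups=7 -> no

Answer: no yes no no no no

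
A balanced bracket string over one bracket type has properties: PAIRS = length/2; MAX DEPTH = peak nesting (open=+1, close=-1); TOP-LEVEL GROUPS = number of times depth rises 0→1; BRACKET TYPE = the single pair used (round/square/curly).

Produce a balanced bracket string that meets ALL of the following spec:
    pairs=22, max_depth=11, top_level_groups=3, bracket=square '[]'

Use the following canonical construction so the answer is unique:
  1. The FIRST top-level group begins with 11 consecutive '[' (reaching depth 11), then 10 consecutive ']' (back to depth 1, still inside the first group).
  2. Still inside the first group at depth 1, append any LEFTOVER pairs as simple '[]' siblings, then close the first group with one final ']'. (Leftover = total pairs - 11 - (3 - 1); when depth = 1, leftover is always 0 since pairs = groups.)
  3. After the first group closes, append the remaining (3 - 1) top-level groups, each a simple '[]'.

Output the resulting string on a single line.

Answer: [[[[[[[[[[[]]]]]]]]]][][][][][][][][][]][][]

Derivation:
Spec: pairs=22 depth=11 groups=3
Leftover pairs = 22 - 11 - (3-1) = 9
First group: deep chain of depth 11 + 9 sibling pairs
Remaining 2 groups: simple '[]' each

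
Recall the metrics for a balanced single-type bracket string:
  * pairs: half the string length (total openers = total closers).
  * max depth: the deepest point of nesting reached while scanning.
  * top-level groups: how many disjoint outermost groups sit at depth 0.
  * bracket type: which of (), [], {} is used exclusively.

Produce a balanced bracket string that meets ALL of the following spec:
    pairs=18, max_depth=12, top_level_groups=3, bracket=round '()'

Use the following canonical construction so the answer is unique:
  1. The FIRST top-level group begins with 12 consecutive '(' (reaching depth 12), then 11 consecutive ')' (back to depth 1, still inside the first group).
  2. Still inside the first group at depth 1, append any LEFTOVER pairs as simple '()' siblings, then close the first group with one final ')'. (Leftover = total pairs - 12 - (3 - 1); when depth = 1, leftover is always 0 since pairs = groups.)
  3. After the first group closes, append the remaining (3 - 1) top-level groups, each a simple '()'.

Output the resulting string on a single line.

Spec: pairs=18 depth=12 groups=3
Leftover pairs = 18 - 12 - (3-1) = 4
First group: deep chain of depth 12 + 4 sibling pairs
Remaining 2 groups: simple '()' each

Answer: (((((((((((()))))))))))()()()())()()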